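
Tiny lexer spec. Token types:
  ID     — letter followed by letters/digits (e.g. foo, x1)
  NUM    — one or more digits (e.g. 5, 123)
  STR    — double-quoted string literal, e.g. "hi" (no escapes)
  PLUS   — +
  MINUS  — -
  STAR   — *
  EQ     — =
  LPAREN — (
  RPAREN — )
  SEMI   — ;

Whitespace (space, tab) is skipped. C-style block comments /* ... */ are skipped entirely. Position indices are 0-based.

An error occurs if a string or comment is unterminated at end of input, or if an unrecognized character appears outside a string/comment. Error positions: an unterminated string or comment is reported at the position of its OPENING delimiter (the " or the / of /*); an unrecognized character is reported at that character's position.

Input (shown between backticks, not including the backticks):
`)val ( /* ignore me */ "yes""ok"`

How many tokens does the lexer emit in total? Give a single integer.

pos=0: emit RPAREN ')'
pos=1: emit ID 'val' (now at pos=4)
pos=5: emit LPAREN '('
pos=7: enter COMMENT mode (saw '/*')
exit COMMENT mode (now at pos=22)
pos=23: enter STRING mode
pos=23: emit STR "yes" (now at pos=28)
pos=28: enter STRING mode
pos=28: emit STR "ok" (now at pos=32)
DONE. 5 tokens: [RPAREN, ID, LPAREN, STR, STR]

Answer: 5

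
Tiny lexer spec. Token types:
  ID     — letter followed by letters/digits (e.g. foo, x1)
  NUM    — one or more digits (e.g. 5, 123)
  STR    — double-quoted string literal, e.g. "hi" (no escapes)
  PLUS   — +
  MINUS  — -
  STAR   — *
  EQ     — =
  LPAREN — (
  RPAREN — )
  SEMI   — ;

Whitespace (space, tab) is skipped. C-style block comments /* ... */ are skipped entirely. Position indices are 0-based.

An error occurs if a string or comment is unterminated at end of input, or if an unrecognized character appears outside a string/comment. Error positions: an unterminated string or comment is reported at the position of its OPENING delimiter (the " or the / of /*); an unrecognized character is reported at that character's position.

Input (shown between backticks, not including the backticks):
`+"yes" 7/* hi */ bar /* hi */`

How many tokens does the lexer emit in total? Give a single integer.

Answer: 4

Derivation:
pos=0: emit PLUS '+'
pos=1: enter STRING mode
pos=1: emit STR "yes" (now at pos=6)
pos=7: emit NUM '7' (now at pos=8)
pos=8: enter COMMENT mode (saw '/*')
exit COMMENT mode (now at pos=16)
pos=17: emit ID 'bar' (now at pos=20)
pos=21: enter COMMENT mode (saw '/*')
exit COMMENT mode (now at pos=29)
DONE. 4 tokens: [PLUS, STR, NUM, ID]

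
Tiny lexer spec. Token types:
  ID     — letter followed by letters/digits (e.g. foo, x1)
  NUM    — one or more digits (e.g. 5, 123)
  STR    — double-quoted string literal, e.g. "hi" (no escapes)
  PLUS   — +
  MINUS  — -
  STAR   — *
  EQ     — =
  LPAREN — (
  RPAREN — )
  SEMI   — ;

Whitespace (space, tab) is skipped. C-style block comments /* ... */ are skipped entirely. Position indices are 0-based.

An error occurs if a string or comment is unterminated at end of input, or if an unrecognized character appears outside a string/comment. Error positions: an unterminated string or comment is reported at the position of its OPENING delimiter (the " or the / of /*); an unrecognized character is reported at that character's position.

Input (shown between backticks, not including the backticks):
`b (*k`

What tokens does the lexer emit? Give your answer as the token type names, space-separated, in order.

Answer: ID LPAREN STAR ID

Derivation:
pos=0: emit ID 'b' (now at pos=1)
pos=2: emit LPAREN '('
pos=3: emit STAR '*'
pos=4: emit ID 'k' (now at pos=5)
DONE. 4 tokens: [ID, LPAREN, STAR, ID]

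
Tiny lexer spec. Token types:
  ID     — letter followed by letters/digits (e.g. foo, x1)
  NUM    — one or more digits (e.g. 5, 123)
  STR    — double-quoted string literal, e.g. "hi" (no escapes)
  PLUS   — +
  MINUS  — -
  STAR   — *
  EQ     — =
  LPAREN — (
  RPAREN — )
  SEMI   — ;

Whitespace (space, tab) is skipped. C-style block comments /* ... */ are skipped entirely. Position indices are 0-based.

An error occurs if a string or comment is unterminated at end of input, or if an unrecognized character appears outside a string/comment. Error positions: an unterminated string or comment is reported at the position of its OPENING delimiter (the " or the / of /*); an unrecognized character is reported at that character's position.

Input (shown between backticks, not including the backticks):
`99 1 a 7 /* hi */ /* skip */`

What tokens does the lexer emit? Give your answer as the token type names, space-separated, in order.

pos=0: emit NUM '99' (now at pos=2)
pos=3: emit NUM '1' (now at pos=4)
pos=5: emit ID 'a' (now at pos=6)
pos=7: emit NUM '7' (now at pos=8)
pos=9: enter COMMENT mode (saw '/*')
exit COMMENT mode (now at pos=17)
pos=18: enter COMMENT mode (saw '/*')
exit COMMENT mode (now at pos=28)
DONE. 4 tokens: [NUM, NUM, ID, NUM]

Answer: NUM NUM ID NUM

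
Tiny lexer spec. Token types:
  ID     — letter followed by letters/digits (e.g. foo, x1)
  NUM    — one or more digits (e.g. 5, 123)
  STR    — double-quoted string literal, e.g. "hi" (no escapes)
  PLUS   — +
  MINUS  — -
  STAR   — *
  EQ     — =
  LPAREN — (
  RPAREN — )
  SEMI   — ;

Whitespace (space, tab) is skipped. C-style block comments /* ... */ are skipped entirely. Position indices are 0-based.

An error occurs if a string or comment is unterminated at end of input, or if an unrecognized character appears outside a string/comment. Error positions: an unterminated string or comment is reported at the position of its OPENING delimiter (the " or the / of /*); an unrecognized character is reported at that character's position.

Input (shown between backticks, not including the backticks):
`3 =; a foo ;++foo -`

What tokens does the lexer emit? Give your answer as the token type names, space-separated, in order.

Answer: NUM EQ SEMI ID ID SEMI PLUS PLUS ID MINUS

Derivation:
pos=0: emit NUM '3' (now at pos=1)
pos=2: emit EQ '='
pos=3: emit SEMI ';'
pos=5: emit ID 'a' (now at pos=6)
pos=7: emit ID 'foo' (now at pos=10)
pos=11: emit SEMI ';'
pos=12: emit PLUS '+'
pos=13: emit PLUS '+'
pos=14: emit ID 'foo' (now at pos=17)
pos=18: emit MINUS '-'
DONE. 10 tokens: [NUM, EQ, SEMI, ID, ID, SEMI, PLUS, PLUS, ID, MINUS]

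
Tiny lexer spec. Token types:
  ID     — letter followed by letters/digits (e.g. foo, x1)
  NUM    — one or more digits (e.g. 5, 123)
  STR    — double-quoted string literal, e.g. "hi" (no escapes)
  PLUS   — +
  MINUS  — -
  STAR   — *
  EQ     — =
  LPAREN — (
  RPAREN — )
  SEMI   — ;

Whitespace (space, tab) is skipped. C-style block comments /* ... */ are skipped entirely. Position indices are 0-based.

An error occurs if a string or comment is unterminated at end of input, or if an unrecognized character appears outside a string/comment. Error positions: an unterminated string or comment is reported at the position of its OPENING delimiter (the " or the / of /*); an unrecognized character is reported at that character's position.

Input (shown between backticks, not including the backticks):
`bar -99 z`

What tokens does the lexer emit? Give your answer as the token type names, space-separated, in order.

pos=0: emit ID 'bar' (now at pos=3)
pos=4: emit MINUS '-'
pos=5: emit NUM '99' (now at pos=7)
pos=8: emit ID 'z' (now at pos=9)
DONE. 4 tokens: [ID, MINUS, NUM, ID]

Answer: ID MINUS NUM ID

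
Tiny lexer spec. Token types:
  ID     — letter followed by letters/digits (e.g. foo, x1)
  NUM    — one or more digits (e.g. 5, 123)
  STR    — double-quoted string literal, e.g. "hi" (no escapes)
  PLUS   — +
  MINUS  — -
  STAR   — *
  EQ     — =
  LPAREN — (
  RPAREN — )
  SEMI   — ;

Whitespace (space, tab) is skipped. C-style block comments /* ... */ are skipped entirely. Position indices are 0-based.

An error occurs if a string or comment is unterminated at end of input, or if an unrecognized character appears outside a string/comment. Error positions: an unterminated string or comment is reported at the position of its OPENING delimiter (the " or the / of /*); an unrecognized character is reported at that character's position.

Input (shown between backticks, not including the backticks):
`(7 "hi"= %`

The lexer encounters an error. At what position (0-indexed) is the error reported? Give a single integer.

pos=0: emit LPAREN '('
pos=1: emit NUM '7' (now at pos=2)
pos=3: enter STRING mode
pos=3: emit STR "hi" (now at pos=7)
pos=7: emit EQ '='
pos=9: ERROR — unrecognized char '%'

Answer: 9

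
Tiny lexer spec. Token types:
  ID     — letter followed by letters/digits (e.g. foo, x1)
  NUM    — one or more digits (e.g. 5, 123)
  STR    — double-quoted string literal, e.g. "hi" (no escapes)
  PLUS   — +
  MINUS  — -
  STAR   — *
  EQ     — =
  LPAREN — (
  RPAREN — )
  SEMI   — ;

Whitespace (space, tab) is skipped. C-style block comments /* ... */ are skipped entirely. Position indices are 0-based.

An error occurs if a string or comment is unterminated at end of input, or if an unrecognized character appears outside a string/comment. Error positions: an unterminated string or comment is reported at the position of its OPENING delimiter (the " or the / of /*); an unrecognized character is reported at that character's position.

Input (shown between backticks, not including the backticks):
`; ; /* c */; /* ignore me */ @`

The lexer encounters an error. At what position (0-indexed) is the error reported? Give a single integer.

Answer: 29

Derivation:
pos=0: emit SEMI ';'
pos=2: emit SEMI ';'
pos=4: enter COMMENT mode (saw '/*')
exit COMMENT mode (now at pos=11)
pos=11: emit SEMI ';'
pos=13: enter COMMENT mode (saw '/*')
exit COMMENT mode (now at pos=28)
pos=29: ERROR — unrecognized char '@'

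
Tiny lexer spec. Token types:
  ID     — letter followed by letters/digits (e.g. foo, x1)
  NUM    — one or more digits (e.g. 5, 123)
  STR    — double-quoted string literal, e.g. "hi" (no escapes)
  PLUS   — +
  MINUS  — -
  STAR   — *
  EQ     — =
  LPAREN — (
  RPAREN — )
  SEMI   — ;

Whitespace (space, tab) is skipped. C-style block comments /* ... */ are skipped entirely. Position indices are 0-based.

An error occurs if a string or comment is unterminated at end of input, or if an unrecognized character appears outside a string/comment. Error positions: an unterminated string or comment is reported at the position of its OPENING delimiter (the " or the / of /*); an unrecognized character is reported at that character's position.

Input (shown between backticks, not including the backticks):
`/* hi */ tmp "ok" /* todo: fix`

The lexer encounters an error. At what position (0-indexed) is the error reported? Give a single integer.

pos=0: enter COMMENT mode (saw '/*')
exit COMMENT mode (now at pos=8)
pos=9: emit ID 'tmp' (now at pos=12)
pos=13: enter STRING mode
pos=13: emit STR "ok" (now at pos=17)
pos=18: enter COMMENT mode (saw '/*')
pos=18: ERROR — unterminated comment (reached EOF)

Answer: 18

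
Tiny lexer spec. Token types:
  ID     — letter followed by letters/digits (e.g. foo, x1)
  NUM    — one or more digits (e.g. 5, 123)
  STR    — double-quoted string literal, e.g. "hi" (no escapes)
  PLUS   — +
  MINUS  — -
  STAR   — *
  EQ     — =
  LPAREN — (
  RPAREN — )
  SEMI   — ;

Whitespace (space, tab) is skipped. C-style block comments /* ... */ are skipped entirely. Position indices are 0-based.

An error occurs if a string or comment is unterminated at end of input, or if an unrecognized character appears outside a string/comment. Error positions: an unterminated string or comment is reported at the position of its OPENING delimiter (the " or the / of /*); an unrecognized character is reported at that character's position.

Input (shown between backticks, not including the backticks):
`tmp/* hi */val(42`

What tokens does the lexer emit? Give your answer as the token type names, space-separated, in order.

pos=0: emit ID 'tmp' (now at pos=3)
pos=3: enter COMMENT mode (saw '/*')
exit COMMENT mode (now at pos=11)
pos=11: emit ID 'val' (now at pos=14)
pos=14: emit LPAREN '('
pos=15: emit NUM '42' (now at pos=17)
DONE. 4 tokens: [ID, ID, LPAREN, NUM]

Answer: ID ID LPAREN NUM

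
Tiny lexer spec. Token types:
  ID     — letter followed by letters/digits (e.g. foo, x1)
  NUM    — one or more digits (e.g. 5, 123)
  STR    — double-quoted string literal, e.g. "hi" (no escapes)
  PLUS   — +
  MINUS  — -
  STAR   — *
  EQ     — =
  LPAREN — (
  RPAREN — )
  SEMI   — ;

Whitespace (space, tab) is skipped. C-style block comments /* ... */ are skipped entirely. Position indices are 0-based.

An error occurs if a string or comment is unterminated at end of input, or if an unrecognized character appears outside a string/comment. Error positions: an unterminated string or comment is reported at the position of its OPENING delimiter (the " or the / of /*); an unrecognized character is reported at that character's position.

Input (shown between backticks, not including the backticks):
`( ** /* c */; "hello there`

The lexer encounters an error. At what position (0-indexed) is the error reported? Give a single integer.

Answer: 14

Derivation:
pos=0: emit LPAREN '('
pos=2: emit STAR '*'
pos=3: emit STAR '*'
pos=5: enter COMMENT mode (saw '/*')
exit COMMENT mode (now at pos=12)
pos=12: emit SEMI ';'
pos=14: enter STRING mode
pos=14: ERROR — unterminated string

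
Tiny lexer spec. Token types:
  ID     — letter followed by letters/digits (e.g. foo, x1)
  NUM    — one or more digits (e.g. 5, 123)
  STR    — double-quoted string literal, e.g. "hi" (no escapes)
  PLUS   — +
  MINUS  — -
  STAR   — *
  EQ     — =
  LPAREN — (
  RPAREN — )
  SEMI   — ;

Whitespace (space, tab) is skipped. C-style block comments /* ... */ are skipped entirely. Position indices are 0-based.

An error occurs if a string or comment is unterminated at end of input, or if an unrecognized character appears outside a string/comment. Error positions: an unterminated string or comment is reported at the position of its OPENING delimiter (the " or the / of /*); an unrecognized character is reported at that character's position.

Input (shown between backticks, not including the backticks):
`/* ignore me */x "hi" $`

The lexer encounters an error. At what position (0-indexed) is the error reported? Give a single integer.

pos=0: enter COMMENT mode (saw '/*')
exit COMMENT mode (now at pos=15)
pos=15: emit ID 'x' (now at pos=16)
pos=17: enter STRING mode
pos=17: emit STR "hi" (now at pos=21)
pos=22: ERROR — unrecognized char '$'

Answer: 22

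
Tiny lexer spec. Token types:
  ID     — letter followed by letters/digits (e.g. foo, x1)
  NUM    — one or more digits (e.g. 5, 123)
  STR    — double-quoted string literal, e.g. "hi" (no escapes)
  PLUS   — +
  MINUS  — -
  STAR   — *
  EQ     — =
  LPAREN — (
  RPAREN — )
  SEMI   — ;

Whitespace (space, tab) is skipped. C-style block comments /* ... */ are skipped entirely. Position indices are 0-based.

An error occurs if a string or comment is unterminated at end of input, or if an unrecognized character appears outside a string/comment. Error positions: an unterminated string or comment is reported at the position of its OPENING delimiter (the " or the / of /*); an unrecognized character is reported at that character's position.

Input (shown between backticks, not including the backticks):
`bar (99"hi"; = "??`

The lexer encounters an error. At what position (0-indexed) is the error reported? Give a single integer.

Answer: 15

Derivation:
pos=0: emit ID 'bar' (now at pos=3)
pos=4: emit LPAREN '('
pos=5: emit NUM '99' (now at pos=7)
pos=7: enter STRING mode
pos=7: emit STR "hi" (now at pos=11)
pos=11: emit SEMI ';'
pos=13: emit EQ '='
pos=15: enter STRING mode
pos=15: ERROR — unterminated string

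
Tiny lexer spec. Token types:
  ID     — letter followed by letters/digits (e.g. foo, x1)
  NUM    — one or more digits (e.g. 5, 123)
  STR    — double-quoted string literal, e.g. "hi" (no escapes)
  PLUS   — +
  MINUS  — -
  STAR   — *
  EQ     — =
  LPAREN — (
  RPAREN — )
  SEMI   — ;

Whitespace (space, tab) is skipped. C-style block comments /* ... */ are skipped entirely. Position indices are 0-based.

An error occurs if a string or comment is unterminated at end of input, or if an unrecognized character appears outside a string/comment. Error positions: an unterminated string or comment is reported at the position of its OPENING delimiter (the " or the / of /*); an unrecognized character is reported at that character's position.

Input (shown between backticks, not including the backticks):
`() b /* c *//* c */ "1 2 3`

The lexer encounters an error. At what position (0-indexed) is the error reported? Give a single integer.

pos=0: emit LPAREN '('
pos=1: emit RPAREN ')'
pos=3: emit ID 'b' (now at pos=4)
pos=5: enter COMMENT mode (saw '/*')
exit COMMENT mode (now at pos=12)
pos=12: enter COMMENT mode (saw '/*')
exit COMMENT mode (now at pos=19)
pos=20: enter STRING mode
pos=20: ERROR — unterminated string

Answer: 20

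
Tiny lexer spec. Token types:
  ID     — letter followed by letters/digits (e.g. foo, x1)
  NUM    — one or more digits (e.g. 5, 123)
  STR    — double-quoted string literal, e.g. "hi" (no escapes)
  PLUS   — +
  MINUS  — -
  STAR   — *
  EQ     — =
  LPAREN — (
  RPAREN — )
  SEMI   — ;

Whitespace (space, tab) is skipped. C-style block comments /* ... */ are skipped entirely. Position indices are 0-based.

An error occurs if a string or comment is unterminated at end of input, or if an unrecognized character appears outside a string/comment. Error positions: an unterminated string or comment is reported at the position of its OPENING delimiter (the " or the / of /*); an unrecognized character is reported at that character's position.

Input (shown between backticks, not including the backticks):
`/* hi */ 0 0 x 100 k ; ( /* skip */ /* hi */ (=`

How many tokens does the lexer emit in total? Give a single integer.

pos=0: enter COMMENT mode (saw '/*')
exit COMMENT mode (now at pos=8)
pos=9: emit NUM '0' (now at pos=10)
pos=11: emit NUM '0' (now at pos=12)
pos=13: emit ID 'x' (now at pos=14)
pos=15: emit NUM '100' (now at pos=18)
pos=19: emit ID 'k' (now at pos=20)
pos=21: emit SEMI ';'
pos=23: emit LPAREN '('
pos=25: enter COMMENT mode (saw '/*')
exit COMMENT mode (now at pos=35)
pos=36: enter COMMENT mode (saw '/*')
exit COMMENT mode (now at pos=44)
pos=45: emit LPAREN '('
pos=46: emit EQ '='
DONE. 9 tokens: [NUM, NUM, ID, NUM, ID, SEMI, LPAREN, LPAREN, EQ]

Answer: 9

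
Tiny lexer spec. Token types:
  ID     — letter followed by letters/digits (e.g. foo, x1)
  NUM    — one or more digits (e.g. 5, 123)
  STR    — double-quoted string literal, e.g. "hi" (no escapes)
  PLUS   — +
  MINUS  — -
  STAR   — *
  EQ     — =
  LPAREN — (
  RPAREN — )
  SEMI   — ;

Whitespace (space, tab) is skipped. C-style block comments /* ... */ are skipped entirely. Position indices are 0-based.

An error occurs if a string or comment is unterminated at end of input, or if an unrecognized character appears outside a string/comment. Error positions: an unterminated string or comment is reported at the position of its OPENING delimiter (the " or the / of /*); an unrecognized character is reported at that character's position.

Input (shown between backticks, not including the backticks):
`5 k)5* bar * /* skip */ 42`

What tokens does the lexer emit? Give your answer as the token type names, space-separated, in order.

Answer: NUM ID RPAREN NUM STAR ID STAR NUM

Derivation:
pos=0: emit NUM '5' (now at pos=1)
pos=2: emit ID 'k' (now at pos=3)
pos=3: emit RPAREN ')'
pos=4: emit NUM '5' (now at pos=5)
pos=5: emit STAR '*'
pos=7: emit ID 'bar' (now at pos=10)
pos=11: emit STAR '*'
pos=13: enter COMMENT mode (saw '/*')
exit COMMENT mode (now at pos=23)
pos=24: emit NUM '42' (now at pos=26)
DONE. 8 tokens: [NUM, ID, RPAREN, NUM, STAR, ID, STAR, NUM]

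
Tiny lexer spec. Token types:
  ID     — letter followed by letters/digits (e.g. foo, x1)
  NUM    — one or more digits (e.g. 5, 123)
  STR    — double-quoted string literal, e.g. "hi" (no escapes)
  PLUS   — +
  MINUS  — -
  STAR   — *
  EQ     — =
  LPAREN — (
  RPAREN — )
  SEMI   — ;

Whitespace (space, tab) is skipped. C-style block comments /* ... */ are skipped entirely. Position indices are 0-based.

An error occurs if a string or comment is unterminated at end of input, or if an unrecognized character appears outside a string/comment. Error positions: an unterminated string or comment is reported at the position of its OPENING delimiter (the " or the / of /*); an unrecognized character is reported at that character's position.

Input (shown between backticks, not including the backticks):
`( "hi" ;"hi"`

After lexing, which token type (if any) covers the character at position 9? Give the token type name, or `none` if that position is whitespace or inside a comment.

Answer: STR

Derivation:
pos=0: emit LPAREN '('
pos=2: enter STRING mode
pos=2: emit STR "hi" (now at pos=6)
pos=7: emit SEMI ';'
pos=8: enter STRING mode
pos=8: emit STR "hi" (now at pos=12)
DONE. 4 tokens: [LPAREN, STR, SEMI, STR]
Position 9: char is 'h' -> STR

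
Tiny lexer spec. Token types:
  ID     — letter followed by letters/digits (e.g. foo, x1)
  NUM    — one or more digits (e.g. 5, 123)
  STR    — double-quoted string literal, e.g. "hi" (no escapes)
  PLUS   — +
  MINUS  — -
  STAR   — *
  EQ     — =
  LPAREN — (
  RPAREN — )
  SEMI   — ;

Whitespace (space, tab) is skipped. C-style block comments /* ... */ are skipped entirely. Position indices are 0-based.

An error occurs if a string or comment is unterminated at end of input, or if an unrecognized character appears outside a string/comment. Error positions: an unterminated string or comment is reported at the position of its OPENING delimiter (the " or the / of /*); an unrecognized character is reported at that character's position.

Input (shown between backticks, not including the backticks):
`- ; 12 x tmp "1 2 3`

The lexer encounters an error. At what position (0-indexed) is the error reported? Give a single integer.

Answer: 13

Derivation:
pos=0: emit MINUS '-'
pos=2: emit SEMI ';'
pos=4: emit NUM '12' (now at pos=6)
pos=7: emit ID 'x' (now at pos=8)
pos=9: emit ID 'tmp' (now at pos=12)
pos=13: enter STRING mode
pos=13: ERROR — unterminated string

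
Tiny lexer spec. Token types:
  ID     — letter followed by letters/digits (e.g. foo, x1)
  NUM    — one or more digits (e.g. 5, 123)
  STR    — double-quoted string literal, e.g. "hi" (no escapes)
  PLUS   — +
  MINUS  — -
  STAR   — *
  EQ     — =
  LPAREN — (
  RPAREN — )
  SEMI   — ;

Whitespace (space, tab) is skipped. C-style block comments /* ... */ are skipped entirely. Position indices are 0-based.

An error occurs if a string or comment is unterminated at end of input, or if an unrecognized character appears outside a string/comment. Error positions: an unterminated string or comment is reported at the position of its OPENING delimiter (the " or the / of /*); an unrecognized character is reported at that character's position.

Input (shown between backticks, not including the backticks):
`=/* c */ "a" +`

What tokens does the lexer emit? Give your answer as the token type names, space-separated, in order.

pos=0: emit EQ '='
pos=1: enter COMMENT mode (saw '/*')
exit COMMENT mode (now at pos=8)
pos=9: enter STRING mode
pos=9: emit STR "a" (now at pos=12)
pos=13: emit PLUS '+'
DONE. 3 tokens: [EQ, STR, PLUS]

Answer: EQ STR PLUS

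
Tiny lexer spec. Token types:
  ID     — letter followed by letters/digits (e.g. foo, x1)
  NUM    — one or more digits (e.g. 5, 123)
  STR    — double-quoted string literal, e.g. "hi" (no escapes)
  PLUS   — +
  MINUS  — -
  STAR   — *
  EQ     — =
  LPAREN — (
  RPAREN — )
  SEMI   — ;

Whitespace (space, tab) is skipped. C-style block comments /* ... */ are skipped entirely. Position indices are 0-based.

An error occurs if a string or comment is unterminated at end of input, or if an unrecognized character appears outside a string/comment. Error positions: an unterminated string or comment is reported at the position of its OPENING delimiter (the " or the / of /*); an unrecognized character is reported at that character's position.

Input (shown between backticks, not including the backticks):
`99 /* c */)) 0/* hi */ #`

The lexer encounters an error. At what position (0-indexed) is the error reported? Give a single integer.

pos=0: emit NUM '99' (now at pos=2)
pos=3: enter COMMENT mode (saw '/*')
exit COMMENT mode (now at pos=10)
pos=10: emit RPAREN ')'
pos=11: emit RPAREN ')'
pos=13: emit NUM '0' (now at pos=14)
pos=14: enter COMMENT mode (saw '/*')
exit COMMENT mode (now at pos=22)
pos=23: ERROR — unrecognized char '#'

Answer: 23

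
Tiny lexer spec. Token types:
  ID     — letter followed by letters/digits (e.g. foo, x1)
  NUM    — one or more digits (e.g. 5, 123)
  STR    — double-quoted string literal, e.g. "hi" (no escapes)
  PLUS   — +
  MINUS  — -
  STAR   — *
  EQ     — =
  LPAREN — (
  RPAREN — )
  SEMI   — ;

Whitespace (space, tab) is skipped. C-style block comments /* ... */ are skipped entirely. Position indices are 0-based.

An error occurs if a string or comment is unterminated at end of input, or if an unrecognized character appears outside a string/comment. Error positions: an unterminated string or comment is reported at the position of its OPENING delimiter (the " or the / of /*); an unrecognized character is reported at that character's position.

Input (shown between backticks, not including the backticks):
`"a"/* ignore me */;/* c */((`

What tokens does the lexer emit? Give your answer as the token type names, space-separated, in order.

Answer: STR SEMI LPAREN LPAREN

Derivation:
pos=0: enter STRING mode
pos=0: emit STR "a" (now at pos=3)
pos=3: enter COMMENT mode (saw '/*')
exit COMMENT mode (now at pos=18)
pos=18: emit SEMI ';'
pos=19: enter COMMENT mode (saw '/*')
exit COMMENT mode (now at pos=26)
pos=26: emit LPAREN '('
pos=27: emit LPAREN '('
DONE. 4 tokens: [STR, SEMI, LPAREN, LPAREN]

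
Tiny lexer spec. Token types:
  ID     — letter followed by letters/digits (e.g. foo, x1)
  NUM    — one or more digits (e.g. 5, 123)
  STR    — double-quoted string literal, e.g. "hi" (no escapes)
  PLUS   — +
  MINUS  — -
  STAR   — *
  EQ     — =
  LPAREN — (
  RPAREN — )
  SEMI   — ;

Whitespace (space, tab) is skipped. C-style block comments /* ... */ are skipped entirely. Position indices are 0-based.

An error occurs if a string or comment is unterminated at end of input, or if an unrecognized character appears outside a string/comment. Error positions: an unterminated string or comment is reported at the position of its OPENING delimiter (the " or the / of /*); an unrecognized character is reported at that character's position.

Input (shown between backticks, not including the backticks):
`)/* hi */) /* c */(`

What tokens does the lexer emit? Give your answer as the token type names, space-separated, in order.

Answer: RPAREN RPAREN LPAREN

Derivation:
pos=0: emit RPAREN ')'
pos=1: enter COMMENT mode (saw '/*')
exit COMMENT mode (now at pos=9)
pos=9: emit RPAREN ')'
pos=11: enter COMMENT mode (saw '/*')
exit COMMENT mode (now at pos=18)
pos=18: emit LPAREN '('
DONE. 3 tokens: [RPAREN, RPAREN, LPAREN]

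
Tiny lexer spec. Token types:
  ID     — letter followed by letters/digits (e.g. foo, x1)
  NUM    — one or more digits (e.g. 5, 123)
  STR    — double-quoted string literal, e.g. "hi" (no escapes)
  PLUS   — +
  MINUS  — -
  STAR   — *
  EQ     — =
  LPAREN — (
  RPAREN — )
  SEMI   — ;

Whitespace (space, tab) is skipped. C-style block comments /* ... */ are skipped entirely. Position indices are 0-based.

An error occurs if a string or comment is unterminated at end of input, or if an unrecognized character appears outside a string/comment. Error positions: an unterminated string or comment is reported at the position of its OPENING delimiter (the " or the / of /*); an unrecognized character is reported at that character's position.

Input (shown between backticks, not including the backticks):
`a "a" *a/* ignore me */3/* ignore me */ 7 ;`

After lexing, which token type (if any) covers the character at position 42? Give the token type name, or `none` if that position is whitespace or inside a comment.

pos=0: emit ID 'a' (now at pos=1)
pos=2: enter STRING mode
pos=2: emit STR "a" (now at pos=5)
pos=6: emit STAR '*'
pos=7: emit ID 'a' (now at pos=8)
pos=8: enter COMMENT mode (saw '/*')
exit COMMENT mode (now at pos=23)
pos=23: emit NUM '3' (now at pos=24)
pos=24: enter COMMENT mode (saw '/*')
exit COMMENT mode (now at pos=39)
pos=40: emit NUM '7' (now at pos=41)
pos=42: emit SEMI ';'
DONE. 7 tokens: [ID, STR, STAR, ID, NUM, NUM, SEMI]
Position 42: char is ';' -> SEMI

Answer: SEMI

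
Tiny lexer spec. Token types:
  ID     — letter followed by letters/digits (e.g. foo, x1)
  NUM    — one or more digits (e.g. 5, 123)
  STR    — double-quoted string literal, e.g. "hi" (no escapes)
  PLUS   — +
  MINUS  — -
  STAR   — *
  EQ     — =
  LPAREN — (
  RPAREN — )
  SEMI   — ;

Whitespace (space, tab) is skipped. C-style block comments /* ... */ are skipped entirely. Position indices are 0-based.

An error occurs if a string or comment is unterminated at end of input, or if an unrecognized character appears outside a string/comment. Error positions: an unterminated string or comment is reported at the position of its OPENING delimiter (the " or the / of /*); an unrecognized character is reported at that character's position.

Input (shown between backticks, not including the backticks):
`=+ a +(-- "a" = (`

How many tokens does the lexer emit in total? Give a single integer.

pos=0: emit EQ '='
pos=1: emit PLUS '+'
pos=3: emit ID 'a' (now at pos=4)
pos=5: emit PLUS '+'
pos=6: emit LPAREN '('
pos=7: emit MINUS '-'
pos=8: emit MINUS '-'
pos=10: enter STRING mode
pos=10: emit STR "a" (now at pos=13)
pos=14: emit EQ '='
pos=16: emit LPAREN '('
DONE. 10 tokens: [EQ, PLUS, ID, PLUS, LPAREN, MINUS, MINUS, STR, EQ, LPAREN]

Answer: 10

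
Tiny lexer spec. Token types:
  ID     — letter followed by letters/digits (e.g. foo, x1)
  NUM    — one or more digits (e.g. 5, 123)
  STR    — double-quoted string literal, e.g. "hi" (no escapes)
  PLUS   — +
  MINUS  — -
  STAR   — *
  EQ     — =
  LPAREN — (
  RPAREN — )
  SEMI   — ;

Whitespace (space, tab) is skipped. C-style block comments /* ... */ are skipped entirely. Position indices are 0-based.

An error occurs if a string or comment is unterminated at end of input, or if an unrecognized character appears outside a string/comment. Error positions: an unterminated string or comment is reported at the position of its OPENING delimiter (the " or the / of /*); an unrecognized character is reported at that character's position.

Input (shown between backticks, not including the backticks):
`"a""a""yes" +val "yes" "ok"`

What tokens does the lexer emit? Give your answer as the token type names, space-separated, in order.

Answer: STR STR STR PLUS ID STR STR

Derivation:
pos=0: enter STRING mode
pos=0: emit STR "a" (now at pos=3)
pos=3: enter STRING mode
pos=3: emit STR "a" (now at pos=6)
pos=6: enter STRING mode
pos=6: emit STR "yes" (now at pos=11)
pos=12: emit PLUS '+'
pos=13: emit ID 'val' (now at pos=16)
pos=17: enter STRING mode
pos=17: emit STR "yes" (now at pos=22)
pos=23: enter STRING mode
pos=23: emit STR "ok" (now at pos=27)
DONE. 7 tokens: [STR, STR, STR, PLUS, ID, STR, STR]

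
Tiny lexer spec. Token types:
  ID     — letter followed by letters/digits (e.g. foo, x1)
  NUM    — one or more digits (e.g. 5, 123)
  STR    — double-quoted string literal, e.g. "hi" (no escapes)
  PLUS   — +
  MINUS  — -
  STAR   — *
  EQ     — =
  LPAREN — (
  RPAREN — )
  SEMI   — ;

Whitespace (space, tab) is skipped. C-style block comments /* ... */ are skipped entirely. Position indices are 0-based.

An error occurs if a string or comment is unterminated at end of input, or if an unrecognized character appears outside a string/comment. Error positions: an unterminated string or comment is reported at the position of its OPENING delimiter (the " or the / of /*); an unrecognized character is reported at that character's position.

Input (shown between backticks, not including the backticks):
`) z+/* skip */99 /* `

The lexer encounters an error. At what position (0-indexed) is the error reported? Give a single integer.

pos=0: emit RPAREN ')'
pos=2: emit ID 'z' (now at pos=3)
pos=3: emit PLUS '+'
pos=4: enter COMMENT mode (saw '/*')
exit COMMENT mode (now at pos=14)
pos=14: emit NUM '99' (now at pos=16)
pos=17: enter COMMENT mode (saw '/*')
pos=17: ERROR — unterminated comment (reached EOF)

Answer: 17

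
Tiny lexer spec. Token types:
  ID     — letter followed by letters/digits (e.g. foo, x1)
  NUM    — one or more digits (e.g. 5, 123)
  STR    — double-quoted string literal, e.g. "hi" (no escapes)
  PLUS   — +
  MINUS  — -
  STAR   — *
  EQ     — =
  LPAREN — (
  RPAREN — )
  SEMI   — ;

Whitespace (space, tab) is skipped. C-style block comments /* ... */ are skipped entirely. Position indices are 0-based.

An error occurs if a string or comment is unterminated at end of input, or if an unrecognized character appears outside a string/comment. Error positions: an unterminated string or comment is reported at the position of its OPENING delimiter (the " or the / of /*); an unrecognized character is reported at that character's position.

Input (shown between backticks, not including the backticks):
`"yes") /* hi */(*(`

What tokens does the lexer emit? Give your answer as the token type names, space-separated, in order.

Answer: STR RPAREN LPAREN STAR LPAREN

Derivation:
pos=0: enter STRING mode
pos=0: emit STR "yes" (now at pos=5)
pos=5: emit RPAREN ')'
pos=7: enter COMMENT mode (saw '/*')
exit COMMENT mode (now at pos=15)
pos=15: emit LPAREN '('
pos=16: emit STAR '*'
pos=17: emit LPAREN '('
DONE. 5 tokens: [STR, RPAREN, LPAREN, STAR, LPAREN]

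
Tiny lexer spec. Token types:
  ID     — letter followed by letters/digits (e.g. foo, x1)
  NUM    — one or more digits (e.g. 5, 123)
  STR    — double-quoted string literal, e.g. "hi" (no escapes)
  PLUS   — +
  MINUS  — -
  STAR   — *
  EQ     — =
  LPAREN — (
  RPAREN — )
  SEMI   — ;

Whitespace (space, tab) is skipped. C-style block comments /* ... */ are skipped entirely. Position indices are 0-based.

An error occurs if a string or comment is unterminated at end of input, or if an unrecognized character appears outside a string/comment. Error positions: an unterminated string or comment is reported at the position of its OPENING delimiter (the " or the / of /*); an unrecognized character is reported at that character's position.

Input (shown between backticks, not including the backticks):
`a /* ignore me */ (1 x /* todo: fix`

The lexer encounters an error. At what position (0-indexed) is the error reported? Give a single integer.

pos=0: emit ID 'a' (now at pos=1)
pos=2: enter COMMENT mode (saw '/*')
exit COMMENT mode (now at pos=17)
pos=18: emit LPAREN '('
pos=19: emit NUM '1' (now at pos=20)
pos=21: emit ID 'x' (now at pos=22)
pos=23: enter COMMENT mode (saw '/*')
pos=23: ERROR — unterminated comment (reached EOF)

Answer: 23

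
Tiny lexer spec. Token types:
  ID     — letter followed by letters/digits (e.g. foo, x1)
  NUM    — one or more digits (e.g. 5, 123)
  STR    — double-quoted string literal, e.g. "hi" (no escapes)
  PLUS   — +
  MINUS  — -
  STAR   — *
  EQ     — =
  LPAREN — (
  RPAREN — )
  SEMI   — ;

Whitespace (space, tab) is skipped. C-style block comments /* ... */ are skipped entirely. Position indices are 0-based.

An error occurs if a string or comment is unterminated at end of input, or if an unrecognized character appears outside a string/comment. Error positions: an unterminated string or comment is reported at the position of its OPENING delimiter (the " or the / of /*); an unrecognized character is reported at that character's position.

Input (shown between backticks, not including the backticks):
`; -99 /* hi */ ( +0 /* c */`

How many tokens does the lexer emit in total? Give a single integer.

pos=0: emit SEMI ';'
pos=2: emit MINUS '-'
pos=3: emit NUM '99' (now at pos=5)
pos=6: enter COMMENT mode (saw '/*')
exit COMMENT mode (now at pos=14)
pos=15: emit LPAREN '('
pos=17: emit PLUS '+'
pos=18: emit NUM '0' (now at pos=19)
pos=20: enter COMMENT mode (saw '/*')
exit COMMENT mode (now at pos=27)
DONE. 6 tokens: [SEMI, MINUS, NUM, LPAREN, PLUS, NUM]

Answer: 6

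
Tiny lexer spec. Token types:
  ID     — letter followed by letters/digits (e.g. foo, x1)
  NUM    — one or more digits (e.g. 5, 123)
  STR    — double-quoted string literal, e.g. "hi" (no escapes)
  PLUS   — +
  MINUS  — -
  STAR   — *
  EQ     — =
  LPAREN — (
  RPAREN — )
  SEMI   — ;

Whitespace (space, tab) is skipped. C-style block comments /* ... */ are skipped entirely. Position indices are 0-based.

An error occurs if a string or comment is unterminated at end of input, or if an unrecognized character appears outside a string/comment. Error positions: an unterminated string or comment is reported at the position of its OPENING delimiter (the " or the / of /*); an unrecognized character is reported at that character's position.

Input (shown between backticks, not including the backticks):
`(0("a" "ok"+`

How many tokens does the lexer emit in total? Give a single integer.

pos=0: emit LPAREN '('
pos=1: emit NUM '0' (now at pos=2)
pos=2: emit LPAREN '('
pos=3: enter STRING mode
pos=3: emit STR "a" (now at pos=6)
pos=7: enter STRING mode
pos=7: emit STR "ok" (now at pos=11)
pos=11: emit PLUS '+'
DONE. 6 tokens: [LPAREN, NUM, LPAREN, STR, STR, PLUS]

Answer: 6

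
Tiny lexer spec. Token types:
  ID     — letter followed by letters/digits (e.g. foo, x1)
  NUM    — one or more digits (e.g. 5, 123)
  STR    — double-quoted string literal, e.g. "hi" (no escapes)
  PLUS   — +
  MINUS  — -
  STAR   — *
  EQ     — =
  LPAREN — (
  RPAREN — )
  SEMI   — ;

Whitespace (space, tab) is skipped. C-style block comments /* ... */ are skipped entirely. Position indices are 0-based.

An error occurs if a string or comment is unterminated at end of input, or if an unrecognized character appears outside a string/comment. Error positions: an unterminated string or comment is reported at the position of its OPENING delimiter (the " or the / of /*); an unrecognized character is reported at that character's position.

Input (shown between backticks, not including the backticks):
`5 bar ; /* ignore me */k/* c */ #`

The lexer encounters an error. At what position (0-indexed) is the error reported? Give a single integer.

pos=0: emit NUM '5' (now at pos=1)
pos=2: emit ID 'bar' (now at pos=5)
pos=6: emit SEMI ';'
pos=8: enter COMMENT mode (saw '/*')
exit COMMENT mode (now at pos=23)
pos=23: emit ID 'k' (now at pos=24)
pos=24: enter COMMENT mode (saw '/*')
exit COMMENT mode (now at pos=31)
pos=32: ERROR — unrecognized char '#'

Answer: 32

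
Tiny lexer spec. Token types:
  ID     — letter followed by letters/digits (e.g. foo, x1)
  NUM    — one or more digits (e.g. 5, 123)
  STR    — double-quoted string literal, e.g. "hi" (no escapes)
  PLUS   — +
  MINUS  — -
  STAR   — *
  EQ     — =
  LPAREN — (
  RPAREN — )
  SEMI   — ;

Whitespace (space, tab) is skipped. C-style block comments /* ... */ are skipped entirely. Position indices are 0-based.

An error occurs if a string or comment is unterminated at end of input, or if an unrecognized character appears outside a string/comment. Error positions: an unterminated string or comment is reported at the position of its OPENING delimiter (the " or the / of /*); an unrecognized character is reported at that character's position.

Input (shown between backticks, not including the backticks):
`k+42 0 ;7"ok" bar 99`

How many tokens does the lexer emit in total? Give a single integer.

Answer: 9

Derivation:
pos=0: emit ID 'k' (now at pos=1)
pos=1: emit PLUS '+'
pos=2: emit NUM '42' (now at pos=4)
pos=5: emit NUM '0' (now at pos=6)
pos=7: emit SEMI ';'
pos=8: emit NUM '7' (now at pos=9)
pos=9: enter STRING mode
pos=9: emit STR "ok" (now at pos=13)
pos=14: emit ID 'bar' (now at pos=17)
pos=18: emit NUM '99' (now at pos=20)
DONE. 9 tokens: [ID, PLUS, NUM, NUM, SEMI, NUM, STR, ID, NUM]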